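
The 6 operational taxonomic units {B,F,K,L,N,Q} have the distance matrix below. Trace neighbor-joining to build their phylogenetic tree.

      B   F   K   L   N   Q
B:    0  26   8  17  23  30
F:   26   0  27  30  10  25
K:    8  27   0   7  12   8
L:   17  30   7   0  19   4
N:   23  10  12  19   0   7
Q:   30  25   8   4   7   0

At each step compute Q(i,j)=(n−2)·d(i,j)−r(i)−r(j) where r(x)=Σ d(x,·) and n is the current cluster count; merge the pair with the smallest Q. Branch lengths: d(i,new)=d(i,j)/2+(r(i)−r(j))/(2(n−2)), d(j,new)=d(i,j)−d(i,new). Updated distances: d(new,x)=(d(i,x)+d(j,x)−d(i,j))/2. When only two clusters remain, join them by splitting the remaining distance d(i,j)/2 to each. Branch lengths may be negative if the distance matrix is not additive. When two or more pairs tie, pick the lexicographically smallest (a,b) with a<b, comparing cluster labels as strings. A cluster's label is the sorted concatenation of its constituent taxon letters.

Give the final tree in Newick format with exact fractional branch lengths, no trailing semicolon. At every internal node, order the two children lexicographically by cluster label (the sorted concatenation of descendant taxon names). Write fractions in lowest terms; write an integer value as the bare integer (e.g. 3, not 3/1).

(((B:37/4,K:-5/4):37/8,(F:87/8,N:-7/8):67/8):39/16,(L:13/12,Q:35/12):39/16)

step 1: merge (F,N) at d=10, Q=-149; branch lengths F→87/8, N→-7/8; new cluster FN
  updated: d(B,FN)=39/2, d(FN,K)=29/2, d(FN,L)=39/2, d(FN,Q)=11
step 2: merge (L,Q) at d=4, Q=-177/2; branch lengths L→13/12, Q→35/12; new cluster LQ
  updated: d(B,LQ)=43/2, d(FN,LQ)=53/4, d(K,LQ)=11/2
step 3: merge (B,K) at d=8, Q=-61; branch lengths B→37/4, K→-5/4; new cluster BK
  updated: d(BK,FN)=13, d(BK,LQ)=19/2
step 4: merge (BK,FN) at d=13, Q=-143/4; branch lengths BK→37/8, FN→67/8; new cluster BFKN
  updated: d(BFKN,LQ)=39/8
step 5: merge (BFKN,LQ) at d=39/8; branch lengths BFKN→39/16, LQ→39/16; new cluster BFKLNQ
final tree: (((B:37/4,K:-5/4):37/8,(F:87/8,N:-7/8):67/8):39/16,(L:13/12,Q:35/12):39/16)
total length: 319/8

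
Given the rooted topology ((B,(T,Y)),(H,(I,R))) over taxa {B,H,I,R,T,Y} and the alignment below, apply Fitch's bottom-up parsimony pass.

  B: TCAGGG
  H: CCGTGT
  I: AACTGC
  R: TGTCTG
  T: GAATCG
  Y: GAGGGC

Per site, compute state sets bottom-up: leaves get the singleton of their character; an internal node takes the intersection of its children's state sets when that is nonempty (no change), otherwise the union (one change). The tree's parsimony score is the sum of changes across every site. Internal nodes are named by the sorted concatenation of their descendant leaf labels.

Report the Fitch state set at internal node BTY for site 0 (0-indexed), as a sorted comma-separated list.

site 0, node TY: T={G} ∩ Y={G} → {G} (+0)
site 0, node BTY: B={T} ∪ TY={G} → {G,T} (+1)
site 0, node IR: I={A} ∪ R={T} → {A,T} (+1)
site 0, node HIR: H={C} ∪ IR={A,T} → {A,C,T} (+1)
site 0, node BHIRTY: BTY={G,T} ∩ HIR={A,C,T} → {T} (+0)
site 1, node TY: T={A} ∩ Y={A} → {A} (+0)
site 1, node BTY: B={C} ∪ TY={A} → {A,C} (+1)
site 1, node IR: I={A} ∪ R={G} → {A,G} (+1)
site 1, node HIR: H={C} ∪ IR={A,G} → {A,C,G} (+1)
site 1, node BHIRTY: BTY={A,C} ∩ HIR={A,C,G} → {A,C} (+0)
site 2, node TY: T={A} ∪ Y={G} → {A,G} (+1)
site 2, node BTY: B={A} ∩ TY={A,G} → {A} (+0)
site 2, node IR: I={C} ∪ R={T} → {C,T} (+1)
site 2, node HIR: H={G} ∪ IR={C,T} → {C,G,T} (+1)
site 2, node BHIRTY: BTY={A} ∪ HIR={C,G,T} → {A,C,G,T} (+1)
site 3, node TY: T={T} ∪ Y={G} → {G,T} (+1)
site 3, node BTY: B={G} ∩ TY={G,T} → {G} (+0)
site 3, node IR: I={T} ∪ R={C} → {C,T} (+1)
site 3, node HIR: H={T} ∩ IR={C,T} → {T} (+0)
site 3, node BHIRTY: BTY={G} ∪ HIR={T} → {G,T} (+1)
site 4, node TY: T={C} ∪ Y={G} → {C,G} (+1)
site 4, node BTY: B={G} ∩ TY={C,G} → {G} (+0)
site 4, node IR: I={G} ∪ R={T} → {G,T} (+1)
site 4, node HIR: H={G} ∩ IR={G,T} → {G} (+0)
site 4, node BHIRTY: BTY={G} ∩ HIR={G} → {G} (+0)
site 5, node TY: T={G} ∪ Y={C} → {C,G} (+1)
site 5, node BTY: B={G} ∩ TY={C,G} → {G} (+0)
site 5, node IR: I={C} ∪ R={G} → {C,G} (+1)
site 5, node HIR: H={T} ∪ IR={C,G} → {C,G,T} (+1)
site 5, node BHIRTY: BTY={G} ∩ HIR={C,G,T} → {G} (+0)
per-site changes: [3, 3, 4, 3, 2, 3]; total = 18

G,T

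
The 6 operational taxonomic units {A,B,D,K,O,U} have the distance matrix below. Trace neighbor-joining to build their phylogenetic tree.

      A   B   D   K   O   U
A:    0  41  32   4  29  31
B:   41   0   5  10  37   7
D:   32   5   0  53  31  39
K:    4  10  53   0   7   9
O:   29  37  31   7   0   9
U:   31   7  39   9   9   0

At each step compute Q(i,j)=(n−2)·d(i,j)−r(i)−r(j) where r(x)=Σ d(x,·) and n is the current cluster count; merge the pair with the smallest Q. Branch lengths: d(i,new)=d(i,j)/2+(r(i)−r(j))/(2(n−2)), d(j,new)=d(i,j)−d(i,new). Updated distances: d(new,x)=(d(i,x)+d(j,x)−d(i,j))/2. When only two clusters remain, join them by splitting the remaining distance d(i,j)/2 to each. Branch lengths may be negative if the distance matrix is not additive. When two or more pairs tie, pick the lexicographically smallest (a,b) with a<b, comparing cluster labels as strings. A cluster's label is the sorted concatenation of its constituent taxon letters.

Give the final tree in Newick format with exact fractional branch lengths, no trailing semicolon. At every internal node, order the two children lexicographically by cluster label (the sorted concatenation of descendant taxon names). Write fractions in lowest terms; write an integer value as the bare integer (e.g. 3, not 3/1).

1. join B+D (d=5, Q=-240) ⇒ BD; edges |B|=-5, |D|=10
  updated: d(A,BD)=34, d(BD,K)=29, d(BD,O)=63/2, d(BD,U)=41/2
2. join A+K (d=4, Q=-135) ⇒ AK; edges |A|=61/6, |K|=-37/6
  updated: d(AK,BD)=59/2, d(AK,O)=16, d(AK,U)=18
3. join AK+O (d=16, Q=-88) ⇒ AKO; edges |AK|=39/4, |O|=25/4
  updated: d(AKO,BD)=45/2, d(AKO,U)=11/2
4. join AKO+BD (d=45/2, Q=-97/2) ⇒ ABDKO; edges |AKO|=15/4, |BD|=75/4
  updated: d(ABDKO,U)=7/4
5. join ABDKO+U (d=7/4) ⇒ ABDKOU; edges |ABDKO|=7/8, |U|=7/8
final tree: ((((A:61/6,K:-37/6):39/4,O:25/4):15/4,(B:-5,D:10):75/4):7/8,U:7/8)
total length: 197/4

((((A:61/6,K:-37/6):39/4,O:25/4):15/4,(B:-5,D:10):75/4):7/8,U:7/8)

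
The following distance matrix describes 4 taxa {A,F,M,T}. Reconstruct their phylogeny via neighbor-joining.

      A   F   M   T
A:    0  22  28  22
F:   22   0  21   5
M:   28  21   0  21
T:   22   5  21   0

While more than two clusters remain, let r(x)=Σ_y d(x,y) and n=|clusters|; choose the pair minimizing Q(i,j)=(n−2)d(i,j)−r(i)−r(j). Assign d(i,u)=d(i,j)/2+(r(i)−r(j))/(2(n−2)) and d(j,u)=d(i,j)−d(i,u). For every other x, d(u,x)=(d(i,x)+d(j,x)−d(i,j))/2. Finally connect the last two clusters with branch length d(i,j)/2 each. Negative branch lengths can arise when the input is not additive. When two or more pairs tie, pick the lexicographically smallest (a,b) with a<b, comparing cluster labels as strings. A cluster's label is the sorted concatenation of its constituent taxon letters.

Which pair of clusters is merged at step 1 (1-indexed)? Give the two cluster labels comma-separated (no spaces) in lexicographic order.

1. join A+M (d=28, Q=-86) ⇒ AM; edges |A|=29/2, |M|=27/2
  updated: d(AM,F)=15/2, d(AM,T)=15/2
2. join AM+F (d=15/2, Q=-20) ⇒ AFM; edges |AM|=5, |F|=5/2
  updated: d(AFM,T)=5/2
3. join AFM+T (d=5/2) ⇒ AFMT; edges |AFM|=5/4, |T|=5/4
final tree: (((A:29/2,M:27/2):5,F:5/2):5/4,T:5/4)
total length: 38

A,M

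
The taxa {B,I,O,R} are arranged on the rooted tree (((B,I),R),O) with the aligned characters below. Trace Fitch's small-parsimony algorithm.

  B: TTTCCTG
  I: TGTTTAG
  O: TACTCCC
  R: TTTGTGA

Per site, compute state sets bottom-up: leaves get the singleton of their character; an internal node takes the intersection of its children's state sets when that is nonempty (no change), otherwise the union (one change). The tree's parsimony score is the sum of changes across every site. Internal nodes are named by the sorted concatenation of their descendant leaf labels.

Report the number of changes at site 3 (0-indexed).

2

site 0, node BI: B={T} ∩ I={T} → {T} (+0)
site 0, node BIR: BI={T} ∩ R={T} → {T} (+0)
site 0, node BIOR: BIR={T} ∩ O={T} → {T} (+0)
site 1, node BI: B={T} ∪ I={G} → {G,T} (+1)
site 1, node BIR: BI={G,T} ∩ R={T} → {T} (+0)
site 1, node BIOR: BIR={T} ∪ O={A} → {A,T} (+1)
site 2, node BI: B={T} ∩ I={T} → {T} (+0)
site 2, node BIR: BI={T} ∩ R={T} → {T} (+0)
site 2, node BIOR: BIR={T} ∪ O={C} → {C,T} (+1)
site 3, node BI: B={C} ∪ I={T} → {C,T} (+1)
site 3, node BIR: BI={C,T} ∪ R={G} → {C,G,T} (+1)
site 3, node BIOR: BIR={C,G,T} ∩ O={T} → {T} (+0)
site 4, node BI: B={C} ∪ I={T} → {C,T} (+1)
site 4, node BIR: BI={C,T} ∩ R={T} → {T} (+0)
site 4, node BIOR: BIR={T} ∪ O={C} → {C,T} (+1)
site 5, node BI: B={T} ∪ I={A} → {A,T} (+1)
site 5, node BIR: BI={A,T} ∪ R={G} → {A,G,T} (+1)
site 5, node BIOR: BIR={A,G,T} ∪ O={C} → {A,C,G,T} (+1)
site 6, node BI: B={G} ∩ I={G} → {G} (+0)
site 6, node BIR: BI={G} ∪ R={A} → {A,G} (+1)
site 6, node BIOR: BIR={A,G} ∪ O={C} → {A,C,G} (+1)
per-site changes: [0, 2, 1, 2, 2, 3, 2]; total = 12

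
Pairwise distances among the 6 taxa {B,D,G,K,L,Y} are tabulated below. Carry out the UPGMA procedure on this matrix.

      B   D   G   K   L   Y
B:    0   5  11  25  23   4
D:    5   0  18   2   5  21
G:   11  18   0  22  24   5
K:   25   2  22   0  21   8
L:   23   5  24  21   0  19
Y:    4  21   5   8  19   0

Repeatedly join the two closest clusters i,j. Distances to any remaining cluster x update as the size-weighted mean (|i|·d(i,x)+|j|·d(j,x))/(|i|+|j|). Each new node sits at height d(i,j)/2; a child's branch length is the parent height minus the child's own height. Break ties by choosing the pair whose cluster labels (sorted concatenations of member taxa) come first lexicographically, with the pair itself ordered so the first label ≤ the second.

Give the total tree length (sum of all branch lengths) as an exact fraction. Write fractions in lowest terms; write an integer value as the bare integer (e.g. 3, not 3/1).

191/6

step 1: merge (D,K) at d=2; branch lengths D→1, K→1; new cluster DK
  updated: d(B,DK)=15, d(DK,G)=20, d(DK,L)=13, d(DK,Y)=29/2
step 2: merge (B,Y) at d=4; branch lengths B→2, Y→2; new cluster BY
  updated: d(BY,DK)=59/4, d(BY,G)=8, d(BY,L)=21
step 3: merge (BY,G) at d=8; branch lengths BY→2, G→4; new cluster BGY
  updated: d(BGY,DK)=33/2, d(BGY,L)=22
step 4: merge (DK,L) at d=13; branch lengths DK→11/2, L→13/2; new cluster DKL
  updated: d(BGY,DKL)=55/3
step 5: merge (BGY,DKL) at d=55/3; branch lengths BGY→31/6, DKL→8/3; new cluster BDGKLY
final tree: (((B:2,Y:2):2,G:4):31/6,((D:1,K:1):11/2,L:13/2):8/3)
total length: 191/6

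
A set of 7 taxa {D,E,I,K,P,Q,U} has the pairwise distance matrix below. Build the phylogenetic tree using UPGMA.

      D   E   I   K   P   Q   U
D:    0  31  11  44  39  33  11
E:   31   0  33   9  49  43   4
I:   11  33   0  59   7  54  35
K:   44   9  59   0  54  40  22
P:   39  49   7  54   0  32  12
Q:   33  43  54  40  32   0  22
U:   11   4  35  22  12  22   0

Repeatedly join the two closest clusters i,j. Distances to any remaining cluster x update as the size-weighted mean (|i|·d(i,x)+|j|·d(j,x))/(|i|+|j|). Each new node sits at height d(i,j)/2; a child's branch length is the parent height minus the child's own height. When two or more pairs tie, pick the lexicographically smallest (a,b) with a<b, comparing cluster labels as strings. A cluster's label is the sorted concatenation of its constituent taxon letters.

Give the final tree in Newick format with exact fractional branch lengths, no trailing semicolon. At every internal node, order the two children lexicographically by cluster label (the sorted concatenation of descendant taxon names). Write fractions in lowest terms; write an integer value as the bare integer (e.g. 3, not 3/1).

((D:25/2,(I:7/2,P:7/2):9):49/8,(((E:2,U:2):23/4,K:31/4):39/4,Q:35/2):9/8)

iteration 1: select E,U (d=4); attach at lengths (2, 2); label the merged cluster EU
  updated: d(D,EU)=21, d(EU,I)=34, d(EU,K)=31/2, d(EU,P)=61/2, d(EU,Q)=65/2
iteration 2: select I,P (d=7); attach at lengths (7/2, 7/2); label the merged cluster IP
  updated: d(D,IP)=25, d(EU,IP)=129/4, d(IP,K)=113/2, d(IP,Q)=43
iteration 3: select EU,K (d=31/2); attach at lengths (23/4, 31/4); label the merged cluster EKU
  updated: d(D,EKU)=86/3, d(EKU,IP)=121/3, d(EKU,Q)=35
iteration 4: select D,IP (d=25); attach at lengths (25/2, 9); label the merged cluster DIP
  updated: d(DIP,EKU)=328/9, d(DIP,Q)=119/3
iteration 5: select EKU,Q (d=35); attach at lengths (39/4, 35/2); label the merged cluster EKQU
  updated: d(DIP,EKQU)=149/4
iteration 6: select DIP,EKQU (d=149/4); attach at lengths (49/8, 9/8); label the merged cluster DEIKPQU
final tree: ((D:25/2,(I:7/2,P:7/2):9):49/8,(((E:2,U:2):23/4,K:31/4):39/4,Q:35/2):9/8)
total length: 161/2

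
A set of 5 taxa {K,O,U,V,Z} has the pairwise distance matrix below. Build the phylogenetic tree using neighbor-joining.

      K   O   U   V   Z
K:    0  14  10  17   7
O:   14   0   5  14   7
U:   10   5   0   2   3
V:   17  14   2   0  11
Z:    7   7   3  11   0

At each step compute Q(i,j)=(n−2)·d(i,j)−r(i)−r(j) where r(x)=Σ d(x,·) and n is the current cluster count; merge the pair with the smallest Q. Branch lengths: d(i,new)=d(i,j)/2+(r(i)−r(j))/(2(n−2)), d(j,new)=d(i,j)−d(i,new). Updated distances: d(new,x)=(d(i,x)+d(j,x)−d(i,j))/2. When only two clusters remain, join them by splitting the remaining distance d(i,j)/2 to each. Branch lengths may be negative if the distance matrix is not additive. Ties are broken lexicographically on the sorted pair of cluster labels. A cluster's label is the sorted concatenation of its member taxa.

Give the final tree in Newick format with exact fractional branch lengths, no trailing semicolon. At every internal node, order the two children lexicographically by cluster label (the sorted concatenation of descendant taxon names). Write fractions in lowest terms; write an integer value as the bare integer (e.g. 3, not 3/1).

step 1: merge (U,V) at d=2, Q=-58; branch lengths U→-3, V→5; new cluster UV
  updated: d(K,UV)=25/2, d(O,UV)=17/2, d(UV,Z)=6
step 2: merge (K,Z) at d=7, Q=-79/2; branch lengths K→55/8, Z→1/8; new cluster KZ
  updated: d(KZ,O)=7, d(KZ,UV)=23/4
step 3: merge (KZ,O) at d=7, Q=-85/4; branch lengths KZ→17/8, O→39/8; new cluster KOZ
  updated: d(KOZ,UV)=29/8
step 4: merge (KOZ,UV) at d=29/8; branch lengths KOZ→29/16, UV→29/16; new cluster KOUVZ
final tree: (((K:55/8,Z:1/8):17/8,O:39/8):29/16,(U:-3,V:5):29/16)
total length: 157/8

(((K:55/8,Z:1/8):17/8,O:39/8):29/16,(U:-3,V:5):29/16)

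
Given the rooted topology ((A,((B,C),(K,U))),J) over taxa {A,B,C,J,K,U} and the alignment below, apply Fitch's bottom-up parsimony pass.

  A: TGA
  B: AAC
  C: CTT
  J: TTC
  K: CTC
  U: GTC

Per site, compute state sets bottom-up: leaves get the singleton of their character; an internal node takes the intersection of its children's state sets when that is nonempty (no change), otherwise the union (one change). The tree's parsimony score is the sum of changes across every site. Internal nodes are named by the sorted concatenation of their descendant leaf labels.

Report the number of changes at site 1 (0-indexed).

[col 0] BC: children B:{A}, C:{C} ∪→ {A,C}; cost 1
[col 0] KU: children K:{C}, U:{G} ∪→ {C,G}; cost 1
[col 0] BCKU: children BC:{A,C}, KU:{C,G} ∩→ {C}; cost 0
[col 0] ABCKU: children A:{T}, BCKU:{C} ∪→ {C,T}; cost 1
[col 0] ABCJKU: children ABCKU:{C,T}, J:{T} ∩→ {T}; cost 0
[col 1] BC: children B:{A}, C:{T} ∪→ {A,T}; cost 1
[col 1] KU: children K:{T}, U:{T} ∩→ {T}; cost 0
[col 1] BCKU: children BC:{A,T}, KU:{T} ∩→ {T}; cost 0
[col 1] ABCKU: children A:{G}, BCKU:{T} ∪→ {G,T}; cost 1
[col 1] ABCJKU: children ABCKU:{G,T}, J:{T} ∩→ {T}; cost 0
[col 2] BC: children B:{C}, C:{T} ∪→ {C,T}; cost 1
[col 2] KU: children K:{C}, U:{C} ∩→ {C}; cost 0
[col 2] BCKU: children BC:{C,T}, KU:{C} ∩→ {C}; cost 0
[col 2] ABCKU: children A:{A}, BCKU:{C} ∪→ {A,C}; cost 1
[col 2] ABCJKU: children ABCKU:{A,C}, J:{C} ∩→ {C}; cost 0
per-site changes: [3, 2, 2]; total = 7

2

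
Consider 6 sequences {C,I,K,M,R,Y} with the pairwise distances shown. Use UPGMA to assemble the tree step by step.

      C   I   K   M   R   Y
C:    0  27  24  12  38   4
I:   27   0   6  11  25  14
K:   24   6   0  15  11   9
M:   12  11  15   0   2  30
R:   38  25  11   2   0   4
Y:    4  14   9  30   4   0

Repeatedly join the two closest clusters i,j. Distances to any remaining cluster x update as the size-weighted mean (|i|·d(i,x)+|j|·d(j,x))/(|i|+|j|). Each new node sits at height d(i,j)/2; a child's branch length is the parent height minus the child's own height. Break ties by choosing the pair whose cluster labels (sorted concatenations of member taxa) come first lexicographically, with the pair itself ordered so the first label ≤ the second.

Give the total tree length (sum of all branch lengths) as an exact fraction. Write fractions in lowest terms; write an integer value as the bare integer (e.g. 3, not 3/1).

1. join M+R (d=2) ⇒ MR; edges |M|=1, |R|=1
  updated: d(C,MR)=25, d(I,MR)=18, d(K,MR)=13, d(MR,Y)=17
2. join C+Y (d=4) ⇒ CY; edges |C|=2, |Y|=2
  updated: d(CY,I)=41/2, d(CY,K)=33/2, d(CY,MR)=21
3. join I+K (d=6) ⇒ IK; edges |I|=3, |K|=3
  updated: d(CY,IK)=37/2, d(IK,MR)=31/2
4. join IK+MR (d=31/2) ⇒ IKMR; edges |IK|=19/4, |MR|=27/4
  updated: d(CY,IKMR)=79/4
5. join CY+IKMR (d=79/4) ⇒ CIKMRY; edges |CY|=63/8, |IKMR|=17/8
final tree: ((C:2,Y:2):63/8,((I:3,K:3):19/4,(M:1,R:1):27/4):17/8)
total length: 67/2

67/2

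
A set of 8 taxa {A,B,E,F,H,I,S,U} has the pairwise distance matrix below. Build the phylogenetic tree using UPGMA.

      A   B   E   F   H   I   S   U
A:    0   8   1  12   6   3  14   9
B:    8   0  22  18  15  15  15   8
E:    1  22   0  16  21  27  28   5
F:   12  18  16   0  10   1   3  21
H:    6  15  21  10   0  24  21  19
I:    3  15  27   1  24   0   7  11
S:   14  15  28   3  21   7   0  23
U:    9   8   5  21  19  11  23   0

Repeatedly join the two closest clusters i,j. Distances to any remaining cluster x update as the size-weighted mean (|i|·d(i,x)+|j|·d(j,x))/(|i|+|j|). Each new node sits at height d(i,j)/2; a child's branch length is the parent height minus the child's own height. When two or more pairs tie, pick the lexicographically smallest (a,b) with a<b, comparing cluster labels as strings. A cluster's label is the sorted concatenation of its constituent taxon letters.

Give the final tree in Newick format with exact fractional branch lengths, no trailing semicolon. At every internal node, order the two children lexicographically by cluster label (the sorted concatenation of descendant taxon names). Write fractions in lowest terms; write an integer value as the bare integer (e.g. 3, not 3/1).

iteration 1: select A,E (d=1); attach at lengths (1/2, 1/2); label the merged cluster AE
  updated: d(AE,B)=15, d(AE,F)=14, d(AE,H)=27/2, d(AE,I)=15, d(AE,S)=21, d(AE,U)=7
iteration 2: select F,I (d=1); attach at lengths (1/2, 1/2); label the merged cluster FI
  updated: d(AE,FI)=29/2, d(B,FI)=33/2, d(FI,H)=17, d(FI,S)=5, d(FI,U)=16
iteration 3: select FI,S (d=5); attach at lengths (2, 5/2); label the merged cluster FIS
  updated: d(AE,FIS)=50/3, d(B,FIS)=16, d(FIS,H)=55/3, d(FIS,U)=55/3
iteration 4: select AE,U (d=7); attach at lengths (3, 7/2); label the merged cluster AEU
  updated: d(AEU,B)=38/3, d(AEU,FIS)=155/9, d(AEU,H)=46/3
iteration 5: select AEU,B (d=38/3); attach at lengths (17/6, 19/3); label the merged cluster ABEU
  updated: d(ABEU,FIS)=203/12, d(ABEU,H)=61/4
iteration 6: select ABEU,H (d=61/4); attach at lengths (31/24, 61/8); label the merged cluster ABEHU
  updated: d(ABEHU,FIS)=86/5
iteration 7: select ABEHU,FIS (d=86/5); attach at lengths (39/40, 61/10); label the merged cluster ABEFHISU
final tree: (((((A:1/2,E:1/2):3,U:7/2):17/6,B:19/3):31/24,H:61/8):39/40,((F:1/2,I:1/2):2,S:5/2):61/10)
total length: 4579/120

(((((A:1/2,E:1/2):3,U:7/2):17/6,B:19/3):31/24,H:61/8):39/40,((F:1/2,I:1/2):2,S:5/2):61/10)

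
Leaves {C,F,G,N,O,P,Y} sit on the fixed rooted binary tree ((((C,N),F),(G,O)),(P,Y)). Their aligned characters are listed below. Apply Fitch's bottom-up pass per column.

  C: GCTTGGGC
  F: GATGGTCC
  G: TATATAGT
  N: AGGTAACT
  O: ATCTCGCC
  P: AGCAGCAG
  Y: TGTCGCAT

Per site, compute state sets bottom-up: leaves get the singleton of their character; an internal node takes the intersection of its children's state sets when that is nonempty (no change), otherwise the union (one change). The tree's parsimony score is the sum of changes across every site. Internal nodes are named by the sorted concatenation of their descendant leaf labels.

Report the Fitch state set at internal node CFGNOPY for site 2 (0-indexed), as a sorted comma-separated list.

CN@0: {G} ∪ {A} = {A,G} (union, +1)
CFN@0: {A,G} ∩ {G} = {G} (intersection, +0)
GO@0: {T} ∪ {A} = {A,T} (union, +1)
CFGNO@0: {G} ∪ {A,T} = {A,G,T} (union, +1)
PY@0: {A} ∪ {T} = {A,T} (union, +1)
CFGNOPY@0: {A,G,T} ∩ {A,T} = {A,T} (intersection, +0)
CN@1: {C} ∪ {G} = {C,G} (union, +1)
CFN@1: {C,G} ∪ {A} = {A,C,G} (union, +1)
GO@1: {A} ∪ {T} = {A,T} (union, +1)
CFGNO@1: {A,C,G} ∩ {A,T} = {A} (intersection, +0)
PY@1: {G} ∩ {G} = {G} (intersection, +0)
CFGNOPY@1: {A} ∪ {G} = {A,G} (union, +1)
CN@2: {T} ∪ {G} = {G,T} (union, +1)
CFN@2: {G,T} ∩ {T} = {T} (intersection, +0)
GO@2: {T} ∪ {C} = {C,T} (union, +1)
CFGNO@2: {T} ∩ {C,T} = {T} (intersection, +0)
PY@2: {C} ∪ {T} = {C,T} (union, +1)
CFGNOPY@2: {T} ∩ {C,T} = {T} (intersection, +0)
CN@3: {T} ∩ {T} = {T} (intersection, +0)
CFN@3: {T} ∪ {G} = {G,T} (union, +1)
GO@3: {A} ∪ {T} = {A,T} (union, +1)
CFGNO@3: {G,T} ∩ {A,T} = {T} (intersection, +0)
PY@3: {A} ∪ {C} = {A,C} (union, +1)
CFGNOPY@3: {T} ∪ {A,C} = {A,C,T} (union, +1)
CN@4: {G} ∪ {A} = {A,G} (union, +1)
CFN@4: {A,G} ∩ {G} = {G} (intersection, +0)
GO@4: {T} ∪ {C} = {C,T} (union, +1)
CFGNO@4: {G} ∪ {C,T} = {C,G,T} (union, +1)
PY@4: {G} ∩ {G} = {G} (intersection, +0)
CFGNOPY@4: {C,G,T} ∩ {G} = {G} (intersection, +0)
CN@5: {G} ∪ {A} = {A,G} (union, +1)
CFN@5: {A,G} ∪ {T} = {A,G,T} (union, +1)
GO@5: {A} ∪ {G} = {A,G} (union, +1)
CFGNO@5: {A,G,T} ∩ {A,G} = {A,G} (intersection, +0)
PY@5: {C} ∩ {C} = {C} (intersection, +0)
CFGNOPY@5: {A,G} ∪ {C} = {A,C,G} (union, +1)
CN@6: {G} ∪ {C} = {C,G} (union, +1)
CFN@6: {C,G} ∩ {C} = {C} (intersection, +0)
GO@6: {G} ∪ {C} = {C,G} (union, +1)
CFGNO@6: {C} ∩ {C,G} = {C} (intersection, +0)
PY@6: {A} ∩ {A} = {A} (intersection, +0)
CFGNOPY@6: {C} ∪ {A} = {A,C} (union, +1)
CN@7: {C} ∪ {T} = {C,T} (union, +1)
CFN@7: {C,T} ∩ {C} = {C} (intersection, +0)
GO@7: {T} ∪ {C} = {C,T} (union, +1)
CFGNO@7: {C} ∩ {C,T} = {C} (intersection, +0)
PY@7: {G} ∪ {T} = {G,T} (union, +1)
CFGNOPY@7: {C} ∪ {G,T} = {C,G,T} (union, +1)
per-site changes: [4, 4, 3, 4, 3, 4, 3, 4]; total = 29

T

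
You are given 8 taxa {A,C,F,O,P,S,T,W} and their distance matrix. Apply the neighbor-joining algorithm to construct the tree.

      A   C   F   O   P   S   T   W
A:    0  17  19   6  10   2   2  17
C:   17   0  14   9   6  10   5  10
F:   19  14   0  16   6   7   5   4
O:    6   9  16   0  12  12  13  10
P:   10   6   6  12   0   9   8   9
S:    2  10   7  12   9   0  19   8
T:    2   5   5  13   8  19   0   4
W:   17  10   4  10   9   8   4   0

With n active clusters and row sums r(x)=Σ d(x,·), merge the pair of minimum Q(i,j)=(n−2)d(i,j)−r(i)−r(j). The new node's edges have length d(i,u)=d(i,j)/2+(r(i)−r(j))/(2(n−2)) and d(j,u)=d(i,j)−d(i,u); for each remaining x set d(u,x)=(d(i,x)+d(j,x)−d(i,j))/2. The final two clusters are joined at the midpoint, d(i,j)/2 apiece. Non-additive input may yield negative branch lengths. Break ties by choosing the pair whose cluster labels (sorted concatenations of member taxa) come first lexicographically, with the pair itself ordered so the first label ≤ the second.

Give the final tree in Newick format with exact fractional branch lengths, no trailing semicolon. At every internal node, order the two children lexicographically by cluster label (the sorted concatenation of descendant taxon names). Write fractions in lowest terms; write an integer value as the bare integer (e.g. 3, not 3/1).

step 1: merge (A,S) at d=2, Q=-128; branch lengths A→3/2, S→1/2; new cluster AS
  updated: d(AS,C)=25/2, d(AS,F)=12, d(AS,O)=8, d(AS,P)=17/2, d(AS,T)=19/2, d(AS,W)=23/2
step 2: merge (AS,O) at d=8, Q=-90; branch lengths AS→17/5, O→23/5; new cluster AOS
  updated: d(AOS,C)=27/4, d(AOS,F)=10, d(AOS,P)=25/4, d(AOS,T)=29/4, d(AOS,W)=27/4
step 3: merge (F,W) at d=4, Q=-227/4; branch lengths F→85/32, W→43/32; new cluster FW
  updated: d(AOS,FW)=51/8, d(C,FW)=10, d(FW,P)=11/2, d(FW,T)=5/2
step 4: merge (FW,T) at d=5/2, Q=-317/8; branch lengths FW→73/48, T→47/48; new cluster FTW
  updated: d(AOS,FTW)=89/16, d(C,FTW)=25/4, d(FTW,P)=11/2
step 5: merge (AOS,FTW) at d=89/16, Q=-99/4; branch lengths AOS→99/32, FTW→79/32; new cluster AFOSTW
  updated: d(AFOSTW,C)=119/32, d(AFOSTW,P)=99/32
step 6: merge (AFOSTW,C) at d=119/32, Q=-205/16; branch lengths AFOSTW→13/32, C→53/16; new cluster ACFOSTW
  updated: d(ACFOSTW,P)=43/16
step 7: merge (ACFOSTW,P) at d=43/16; branch lengths ACFOSTW→43/32, P→43/32; new cluster ACFOPSTW
final tree: (((((A:3/2,S:1/2):17/5,O:23/5):99/32,((F:85/32,W:43/32):73/48,T:47/48):79/32):13/32,C:53/16):43/32,P:43/32)
total length: 911/32

(((((A:3/2,S:1/2):17/5,O:23/5):99/32,((F:85/32,W:43/32):73/48,T:47/48):79/32):13/32,C:53/16):43/32,P:43/32)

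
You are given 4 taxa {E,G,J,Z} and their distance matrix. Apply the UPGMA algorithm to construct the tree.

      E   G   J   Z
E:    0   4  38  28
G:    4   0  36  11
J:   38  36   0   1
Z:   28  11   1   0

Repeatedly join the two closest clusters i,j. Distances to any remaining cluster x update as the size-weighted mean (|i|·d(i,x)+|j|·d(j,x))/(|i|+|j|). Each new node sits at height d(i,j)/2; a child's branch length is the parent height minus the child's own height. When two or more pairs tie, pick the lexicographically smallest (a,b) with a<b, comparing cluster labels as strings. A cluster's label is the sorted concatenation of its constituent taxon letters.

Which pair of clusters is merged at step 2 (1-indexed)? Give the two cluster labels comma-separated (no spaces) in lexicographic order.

1. join J+Z (d=1) ⇒ JZ; edges |J|=1/2, |Z|=1/2
  updated: d(E,JZ)=33, d(G,JZ)=47/2
2. join E+G (d=4) ⇒ EG; edges |E|=2, |G|=2
  updated: d(EG,JZ)=113/4
3. join EG+JZ (d=113/4) ⇒ EGJZ; edges |EG|=97/8, |JZ|=109/8
final tree: ((E:2,G:2):97/8,(J:1/2,Z:1/2):109/8)
total length: 123/4

E,G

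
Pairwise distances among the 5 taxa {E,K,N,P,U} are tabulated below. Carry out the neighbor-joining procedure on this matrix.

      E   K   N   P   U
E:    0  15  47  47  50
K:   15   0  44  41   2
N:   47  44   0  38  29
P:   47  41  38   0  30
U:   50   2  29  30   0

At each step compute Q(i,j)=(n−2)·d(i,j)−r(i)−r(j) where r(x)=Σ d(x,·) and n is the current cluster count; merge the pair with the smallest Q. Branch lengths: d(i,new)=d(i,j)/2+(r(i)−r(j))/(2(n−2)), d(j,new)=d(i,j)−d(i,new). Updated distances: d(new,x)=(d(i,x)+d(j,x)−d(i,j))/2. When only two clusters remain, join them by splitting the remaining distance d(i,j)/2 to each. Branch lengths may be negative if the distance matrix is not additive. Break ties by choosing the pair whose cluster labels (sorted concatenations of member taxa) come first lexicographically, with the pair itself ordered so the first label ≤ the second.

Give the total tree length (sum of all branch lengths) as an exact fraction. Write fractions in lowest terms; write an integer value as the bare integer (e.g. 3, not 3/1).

1. join E+K (d=15, Q=-216) ⇒ EK; edges |E|=17, |K|=-2
  updated: d(EK,N)=38, d(EK,P)=73/2, d(EK,U)=37/2
2. join EK+U (d=37/2, Q=-267/2) ⇒ EKU; edges |EK|=105/8, |U|=43/8
  updated: d(EKU,N)=97/4, d(EKU,P)=24
3. join EKU+N (d=97/4, Q=-345/4) ⇒ EKNU; edges |EKU|=41/8, |N|=153/8
  updated: d(EKNU,P)=151/8
4. join EKNU+P (d=151/8) ⇒ EKNPU; edges |EKNU|=151/16, |P|=151/16
final tree: ((((E:17,K:-2):105/8,U:43/8):41/8,N:153/8):151/16,P:151/16)
total length: 613/8

613/8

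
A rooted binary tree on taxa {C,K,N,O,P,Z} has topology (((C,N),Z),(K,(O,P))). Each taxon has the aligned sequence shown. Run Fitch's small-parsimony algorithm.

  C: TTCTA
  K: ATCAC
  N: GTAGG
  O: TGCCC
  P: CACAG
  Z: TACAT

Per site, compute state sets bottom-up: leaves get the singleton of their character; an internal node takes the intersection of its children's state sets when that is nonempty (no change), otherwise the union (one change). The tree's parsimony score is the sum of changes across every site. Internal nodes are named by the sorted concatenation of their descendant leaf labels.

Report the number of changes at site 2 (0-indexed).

[col 0] CN: children C:{T}, N:{G} ∪→ {G,T}; cost 1
[col 0] CNZ: children CN:{G,T}, Z:{T} ∩→ {T}; cost 0
[col 0] OP: children O:{T}, P:{C} ∪→ {C,T}; cost 1
[col 0] KOP: children K:{A}, OP:{C,T} ∪→ {A,C,T}; cost 1
[col 0] CKNOPZ: children CNZ:{T}, KOP:{A,C,T} ∩→ {T}; cost 0
[col 1] CN: children C:{T}, N:{T} ∩→ {T}; cost 0
[col 1] CNZ: children CN:{T}, Z:{A} ∪→ {A,T}; cost 1
[col 1] OP: children O:{G}, P:{A} ∪→ {A,G}; cost 1
[col 1] KOP: children K:{T}, OP:{A,G} ∪→ {A,G,T}; cost 1
[col 1] CKNOPZ: children CNZ:{A,T}, KOP:{A,G,T} ∩→ {A,T}; cost 0
[col 2] CN: children C:{C}, N:{A} ∪→ {A,C}; cost 1
[col 2] CNZ: children CN:{A,C}, Z:{C} ∩→ {C}; cost 0
[col 2] OP: children O:{C}, P:{C} ∩→ {C}; cost 0
[col 2] KOP: children K:{C}, OP:{C} ∩→ {C}; cost 0
[col 2] CKNOPZ: children CNZ:{C}, KOP:{C} ∩→ {C}; cost 0
[col 3] CN: children C:{T}, N:{G} ∪→ {G,T}; cost 1
[col 3] CNZ: children CN:{G,T}, Z:{A} ∪→ {A,G,T}; cost 1
[col 3] OP: children O:{C}, P:{A} ∪→ {A,C}; cost 1
[col 3] KOP: children K:{A}, OP:{A,C} ∩→ {A}; cost 0
[col 3] CKNOPZ: children CNZ:{A,G,T}, KOP:{A} ∩→ {A}; cost 0
[col 4] CN: children C:{A}, N:{G} ∪→ {A,G}; cost 1
[col 4] CNZ: children CN:{A,G}, Z:{T} ∪→ {A,G,T}; cost 1
[col 4] OP: children O:{C}, P:{G} ∪→ {C,G}; cost 1
[col 4] KOP: children K:{C}, OP:{C,G} ∩→ {C}; cost 0
[col 4] CKNOPZ: children CNZ:{A,G,T}, KOP:{C} ∪→ {A,C,G,T}; cost 1
per-site changes: [3, 3, 1, 3, 4]; total = 14

1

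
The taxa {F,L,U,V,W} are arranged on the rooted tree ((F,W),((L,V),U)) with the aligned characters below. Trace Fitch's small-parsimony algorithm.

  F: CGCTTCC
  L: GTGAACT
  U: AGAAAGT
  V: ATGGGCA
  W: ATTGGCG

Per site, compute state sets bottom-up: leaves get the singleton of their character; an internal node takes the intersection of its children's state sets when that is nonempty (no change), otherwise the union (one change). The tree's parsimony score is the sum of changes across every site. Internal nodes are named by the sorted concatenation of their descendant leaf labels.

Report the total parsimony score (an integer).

17

site 0, node FW: F={C} ∪ W={A} → {A,C} (+1)
site 0, node LV: L={G} ∪ V={A} → {A,G} (+1)
site 0, node LUV: LV={A,G} ∩ U={A} → {A} (+0)
site 0, node FLUVW: FW={A,C} ∩ LUV={A} → {A} (+0)
site 1, node FW: F={G} ∪ W={T} → {G,T} (+1)
site 1, node LV: L={T} ∩ V={T} → {T} (+0)
site 1, node LUV: LV={T} ∪ U={G} → {G,T} (+1)
site 1, node FLUVW: FW={G,T} ∩ LUV={G,T} → {G,T} (+0)
site 2, node FW: F={C} ∪ W={T} → {C,T} (+1)
site 2, node LV: L={G} ∩ V={G} → {G} (+0)
site 2, node LUV: LV={G} ∪ U={A} → {A,G} (+1)
site 2, node FLUVW: FW={C,T} ∪ LUV={A,G} → {A,C,G,T} (+1)
site 3, node FW: F={T} ∪ W={G} → {G,T} (+1)
site 3, node LV: L={A} ∪ V={G} → {A,G} (+1)
site 3, node LUV: LV={A,G} ∩ U={A} → {A} (+0)
site 3, node FLUVW: FW={G,T} ∪ LUV={A} → {A,G,T} (+1)
site 4, node FW: F={T} ∪ W={G} → {G,T} (+1)
site 4, node LV: L={A} ∪ V={G} → {A,G} (+1)
site 4, node LUV: LV={A,G} ∩ U={A} → {A} (+0)
site 4, node FLUVW: FW={G,T} ∪ LUV={A} → {A,G,T} (+1)
site 5, node FW: F={C} ∩ W={C} → {C} (+0)
site 5, node LV: L={C} ∩ V={C} → {C} (+0)
site 5, node LUV: LV={C} ∪ U={G} → {C,G} (+1)
site 5, node FLUVW: FW={C} ∩ LUV={C,G} → {C} (+0)
site 6, node FW: F={C} ∪ W={G} → {C,G} (+1)
site 6, node LV: L={T} ∪ V={A} → {A,T} (+1)
site 6, node LUV: LV={A,T} ∩ U={T} → {T} (+0)
site 6, node FLUVW: FW={C,G} ∪ LUV={T} → {C,G,T} (+1)
per-site changes: [2, 2, 3, 3, 3, 1, 3]; total = 17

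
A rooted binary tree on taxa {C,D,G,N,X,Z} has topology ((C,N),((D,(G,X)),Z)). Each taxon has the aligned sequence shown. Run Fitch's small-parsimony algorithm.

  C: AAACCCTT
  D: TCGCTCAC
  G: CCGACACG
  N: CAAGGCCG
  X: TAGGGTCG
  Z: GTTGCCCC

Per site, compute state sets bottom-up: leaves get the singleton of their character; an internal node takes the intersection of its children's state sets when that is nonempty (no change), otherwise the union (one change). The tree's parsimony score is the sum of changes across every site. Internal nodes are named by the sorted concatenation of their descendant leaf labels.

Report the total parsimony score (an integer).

[col 0] CN: children C:{A}, N:{C} ∪→ {A,C}; cost 1
[col 0] GX: children G:{C}, X:{T} ∪→ {C,T}; cost 1
[col 0] DGX: children D:{T}, GX:{C,T} ∩→ {T}; cost 0
[col 0] DGXZ: children DGX:{T}, Z:{G} ∪→ {G,T}; cost 1
[col 0] CDGNXZ: children CN:{A,C}, DGXZ:{G,T} ∪→ {A,C,G,T}; cost 1
[col 1] CN: children C:{A}, N:{A} ∩→ {A}; cost 0
[col 1] GX: children G:{C}, X:{A} ∪→ {A,C}; cost 1
[col 1] DGX: children D:{C}, GX:{A,C} ∩→ {C}; cost 0
[col 1] DGXZ: children DGX:{C}, Z:{T} ∪→ {C,T}; cost 1
[col 1] CDGNXZ: children CN:{A}, DGXZ:{C,T} ∪→ {A,C,T}; cost 1
[col 2] CN: children C:{A}, N:{A} ∩→ {A}; cost 0
[col 2] GX: children G:{G}, X:{G} ∩→ {G}; cost 0
[col 2] DGX: children D:{G}, GX:{G} ∩→ {G}; cost 0
[col 2] DGXZ: children DGX:{G}, Z:{T} ∪→ {G,T}; cost 1
[col 2] CDGNXZ: children CN:{A}, DGXZ:{G,T} ∪→ {A,G,T}; cost 1
[col 3] CN: children C:{C}, N:{G} ∪→ {C,G}; cost 1
[col 3] GX: children G:{A}, X:{G} ∪→ {A,G}; cost 1
[col 3] DGX: children D:{C}, GX:{A,G} ∪→ {A,C,G}; cost 1
[col 3] DGXZ: children DGX:{A,C,G}, Z:{G} ∩→ {G}; cost 0
[col 3] CDGNXZ: children CN:{C,G}, DGXZ:{G} ∩→ {G}; cost 0
[col 4] CN: children C:{C}, N:{G} ∪→ {C,G}; cost 1
[col 4] GX: children G:{C}, X:{G} ∪→ {C,G}; cost 1
[col 4] DGX: children D:{T}, GX:{C,G} ∪→ {C,G,T}; cost 1
[col 4] DGXZ: children DGX:{C,G,T}, Z:{C} ∩→ {C}; cost 0
[col 4] CDGNXZ: children CN:{C,G}, DGXZ:{C} ∩→ {C}; cost 0
[col 5] CN: children C:{C}, N:{C} ∩→ {C}; cost 0
[col 5] GX: children G:{A}, X:{T} ∪→ {A,T}; cost 1
[col 5] DGX: children D:{C}, GX:{A,T} ∪→ {A,C,T}; cost 1
[col 5] DGXZ: children DGX:{A,C,T}, Z:{C} ∩→ {C}; cost 0
[col 5] CDGNXZ: children CN:{C}, DGXZ:{C} ∩→ {C}; cost 0
[col 6] CN: children C:{T}, N:{C} ∪→ {C,T}; cost 1
[col 6] GX: children G:{C}, X:{C} ∩→ {C}; cost 0
[col 6] DGX: children D:{A}, GX:{C} ∪→ {A,C}; cost 1
[col 6] DGXZ: children DGX:{A,C}, Z:{C} ∩→ {C}; cost 0
[col 6] CDGNXZ: children CN:{C,T}, DGXZ:{C} ∩→ {C}; cost 0
[col 7] CN: children C:{T}, N:{G} ∪→ {G,T}; cost 1
[col 7] GX: children G:{G}, X:{G} ∩→ {G}; cost 0
[col 7] DGX: children D:{C}, GX:{G} ∪→ {C,G}; cost 1
[col 7] DGXZ: children DGX:{C,G}, Z:{C} ∩→ {C}; cost 0
[col 7] CDGNXZ: children CN:{G,T}, DGXZ:{C} ∪→ {C,G,T}; cost 1
per-site changes: [4, 3, 2, 3, 3, 2, 2, 3]; total = 22

22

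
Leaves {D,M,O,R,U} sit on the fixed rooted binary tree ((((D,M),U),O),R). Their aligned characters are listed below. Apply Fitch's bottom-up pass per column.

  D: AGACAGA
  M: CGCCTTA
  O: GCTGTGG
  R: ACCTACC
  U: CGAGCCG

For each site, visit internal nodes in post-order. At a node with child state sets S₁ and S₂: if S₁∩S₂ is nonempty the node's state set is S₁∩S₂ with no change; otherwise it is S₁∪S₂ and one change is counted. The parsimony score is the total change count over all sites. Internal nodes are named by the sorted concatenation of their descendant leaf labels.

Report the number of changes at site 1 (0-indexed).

1

DM@0: {A} ∪ {C} = {A,C} (union, +1)
DMU@0: {A,C} ∩ {C} = {C} (intersection, +0)
DMOU@0: {C} ∪ {G} = {C,G} (union, +1)
DMORU@0: {C,G} ∪ {A} = {A,C,G} (union, +1)
DM@1: {G} ∩ {G} = {G} (intersection, +0)
DMU@1: {G} ∩ {G} = {G} (intersection, +0)
DMOU@1: {G} ∪ {C} = {C,G} (union, +1)
DMORU@1: {C,G} ∩ {C} = {C} (intersection, +0)
DM@2: {A} ∪ {C} = {A,C} (union, +1)
DMU@2: {A,C} ∩ {A} = {A} (intersection, +0)
DMOU@2: {A} ∪ {T} = {A,T} (union, +1)
DMORU@2: {A,T} ∪ {C} = {A,C,T} (union, +1)
DM@3: {C} ∩ {C} = {C} (intersection, +0)
DMU@3: {C} ∪ {G} = {C,G} (union, +1)
DMOU@3: {C,G} ∩ {G} = {G} (intersection, +0)
DMORU@3: {G} ∪ {T} = {G,T} (union, +1)
DM@4: {A} ∪ {T} = {A,T} (union, +1)
DMU@4: {A,T} ∪ {C} = {A,C,T} (union, +1)
DMOU@4: {A,C,T} ∩ {T} = {T} (intersection, +0)
DMORU@4: {T} ∪ {A} = {A,T} (union, +1)
DM@5: {G} ∪ {T} = {G,T} (union, +1)
DMU@5: {G,T} ∪ {C} = {C,G,T} (union, +1)
DMOU@5: {C,G,T} ∩ {G} = {G} (intersection, +0)
DMORU@5: {G} ∪ {C} = {C,G} (union, +1)
DM@6: {A} ∩ {A} = {A} (intersection, +0)
DMU@6: {A} ∪ {G} = {A,G} (union, +1)
DMOU@6: {A,G} ∩ {G} = {G} (intersection, +0)
DMORU@6: {G} ∪ {C} = {C,G} (union, +1)
per-site changes: [3, 1, 3, 2, 3, 3, 2]; total = 17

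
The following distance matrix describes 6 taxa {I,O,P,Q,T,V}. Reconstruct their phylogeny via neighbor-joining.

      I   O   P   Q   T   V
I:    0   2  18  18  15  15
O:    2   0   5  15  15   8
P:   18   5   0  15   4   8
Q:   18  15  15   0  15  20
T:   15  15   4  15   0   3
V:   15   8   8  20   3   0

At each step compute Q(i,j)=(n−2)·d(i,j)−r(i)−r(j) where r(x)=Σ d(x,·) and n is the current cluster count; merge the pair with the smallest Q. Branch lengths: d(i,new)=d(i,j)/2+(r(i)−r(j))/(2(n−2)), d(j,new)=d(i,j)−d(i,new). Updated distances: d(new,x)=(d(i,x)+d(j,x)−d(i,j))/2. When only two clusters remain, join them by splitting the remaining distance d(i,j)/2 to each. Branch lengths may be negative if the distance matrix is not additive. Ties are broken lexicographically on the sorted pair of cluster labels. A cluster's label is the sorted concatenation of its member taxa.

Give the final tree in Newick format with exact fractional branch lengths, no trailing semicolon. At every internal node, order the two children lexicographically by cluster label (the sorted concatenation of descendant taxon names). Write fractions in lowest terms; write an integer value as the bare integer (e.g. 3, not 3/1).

1. join I+O (d=2, Q=-105) ⇒ IO; edges |I|=31/8, |O|=-15/8
  updated: d(IO,P)=21/2, d(IO,Q)=31/2, d(IO,T)=14, d(IO,V)=21/2
2. join IO+Q (d=31/2, Q=-139/2) ⇒ IOQ; edges |IO|=21/4, |Q|=41/4
  updated: d(IOQ,P)=5, d(IOQ,T)=27/4, d(IOQ,V)=15/2
3. join IOQ+P (d=5, Q=-105/4) ⇒ IOPQ; edges |IOQ|=49/16, |P|=31/16
  updated: d(IOPQ,T)=23/8, d(IOPQ,V)=21/4
4. join IOPQ+T (d=23/8, Q=-89/8) ⇒ IOPQT; edges |IOPQ|=41/16, |T|=5/16
  updated: d(IOPQT,V)=43/16
5. join IOPQT+V (d=43/16) ⇒ IOPQTV; edges |IOPQT|=43/32, |V|=43/32
final tree: (((((I:31/8,O:-15/8):21/4,Q:41/4):49/16,P:31/16):41/16,T:5/16):43/32,V:43/32)
total length: 449/16

(((((I:31/8,O:-15/8):21/4,Q:41/4):49/16,P:31/16):41/16,T:5/16):43/32,V:43/32)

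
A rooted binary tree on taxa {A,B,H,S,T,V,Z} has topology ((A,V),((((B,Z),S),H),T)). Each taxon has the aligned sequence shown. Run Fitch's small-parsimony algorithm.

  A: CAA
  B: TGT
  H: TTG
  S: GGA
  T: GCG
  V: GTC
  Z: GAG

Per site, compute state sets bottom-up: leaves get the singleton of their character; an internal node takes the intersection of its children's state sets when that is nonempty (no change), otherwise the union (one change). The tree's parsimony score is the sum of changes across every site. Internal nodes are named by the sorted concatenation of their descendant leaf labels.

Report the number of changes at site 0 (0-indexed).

[col 0] AV: children A:{C}, V:{G} ∪→ {C,G}; cost 1
[col 0] BZ: children B:{T}, Z:{G} ∪→ {G,T}; cost 1
[col 0] BSZ: children BZ:{G,T}, S:{G} ∩→ {G}; cost 0
[col 0] BHSZ: children BSZ:{G}, H:{T} ∪→ {G,T}; cost 1
[col 0] BHSTZ: children BHSZ:{G,T}, T:{G} ∩→ {G}; cost 0
[col 0] ABHSTVZ: children AV:{C,G}, BHSTZ:{G} ∩→ {G}; cost 0
[col 1] AV: children A:{A}, V:{T} ∪→ {A,T}; cost 1
[col 1] BZ: children B:{G}, Z:{A} ∪→ {A,G}; cost 1
[col 1] BSZ: children BZ:{A,G}, S:{G} ∩→ {G}; cost 0
[col 1] BHSZ: children BSZ:{G}, H:{T} ∪→ {G,T}; cost 1
[col 1] BHSTZ: children BHSZ:{G,T}, T:{C} ∪→ {C,G,T}; cost 1
[col 1] ABHSTVZ: children AV:{A,T}, BHSTZ:{C,G,T} ∩→ {T}; cost 0
[col 2] AV: children A:{A}, V:{C} ∪→ {A,C}; cost 1
[col 2] BZ: children B:{T}, Z:{G} ∪→ {G,T}; cost 1
[col 2] BSZ: children BZ:{G,T}, S:{A} ∪→ {A,G,T}; cost 1
[col 2] BHSZ: children BSZ:{A,G,T}, H:{G} ∩→ {G}; cost 0
[col 2] BHSTZ: children BHSZ:{G}, T:{G} ∩→ {G}; cost 0
[col 2] ABHSTVZ: children AV:{A,C}, BHSTZ:{G} ∪→ {A,C,G}; cost 1
per-site changes: [3, 4, 4]; total = 11

3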